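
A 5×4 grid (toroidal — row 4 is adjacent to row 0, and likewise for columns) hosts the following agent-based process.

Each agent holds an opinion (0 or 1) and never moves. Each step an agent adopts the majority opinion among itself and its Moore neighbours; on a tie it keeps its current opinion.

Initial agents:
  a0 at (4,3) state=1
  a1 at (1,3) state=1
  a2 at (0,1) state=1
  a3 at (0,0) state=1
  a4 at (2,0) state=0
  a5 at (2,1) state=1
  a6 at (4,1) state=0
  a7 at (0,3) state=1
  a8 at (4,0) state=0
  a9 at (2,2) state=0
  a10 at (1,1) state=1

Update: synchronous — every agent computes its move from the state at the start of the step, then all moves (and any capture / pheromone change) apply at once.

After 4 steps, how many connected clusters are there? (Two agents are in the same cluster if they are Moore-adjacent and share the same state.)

1

t=1: a0@(4,3):1 a1@(1,3):1 a2@(0,1):1 a3@(0,0):1 a4@(2,0):1 a5@(2,1):1 a6@(4,1):0 a7@(0,3):1 a8@(4,0):1 a9@(2,2):1 a10@(1,1):1
t=2: a0@(4,3):1 a1@(1,3):1 a2@(0,1):1 a3@(0,0):1 a4@(2,0):1 a5@(2,1):1 a6@(4,1):1 a7@(0,3):1 a8@(4,0):1 a9@(2,2):1 a10@(1,1):1
t=3: (unchanged — steady state)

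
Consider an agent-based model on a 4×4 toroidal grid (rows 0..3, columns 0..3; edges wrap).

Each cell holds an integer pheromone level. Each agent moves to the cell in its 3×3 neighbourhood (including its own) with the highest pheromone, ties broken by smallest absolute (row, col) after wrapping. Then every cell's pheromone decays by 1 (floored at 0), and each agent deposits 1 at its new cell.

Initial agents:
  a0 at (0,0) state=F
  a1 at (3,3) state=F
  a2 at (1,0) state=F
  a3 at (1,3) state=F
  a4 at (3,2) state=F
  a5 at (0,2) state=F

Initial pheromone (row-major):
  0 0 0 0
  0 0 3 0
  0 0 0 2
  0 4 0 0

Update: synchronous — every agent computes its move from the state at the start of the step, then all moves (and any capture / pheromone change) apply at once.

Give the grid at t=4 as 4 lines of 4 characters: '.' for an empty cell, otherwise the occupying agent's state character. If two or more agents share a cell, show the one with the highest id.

....
..F.
....
.F..

t=1: a0@(3,1) a1@(2,3) a2@(2,3) a3@(1,2) a4@(3,1) a5@(3,1) | pheromone: 0 0 0 0 / 0 0 3 0 / 0 0 0 3 / 0 6 0 0
t=2: a0@(3,1) a1@(1,2) a2@(1,2) a3@(1,2) a4@(3,1) a5@(3,1) | pheromone: 0 0 0 0 / 0 0 5 0 / 0 0 0 2 / 0 8 0 0
t=3: a0@(3,1) a1@(1,2) a2@(1,2) a3@(1,2) a4@(3,1) a5@(3,1) | pheromone: 0 0 0 0 / 0 0 7 0 / 0 0 0 1 / 0 10 0 0
t=4: a0@(3,1) a1@(1,2) a2@(1,2) a3@(1,2) a4@(3,1) a5@(3,1) | pheromone: 0 0 0 0 / 0 0 9 0 / 0 0 0 0 / 0 12 0 0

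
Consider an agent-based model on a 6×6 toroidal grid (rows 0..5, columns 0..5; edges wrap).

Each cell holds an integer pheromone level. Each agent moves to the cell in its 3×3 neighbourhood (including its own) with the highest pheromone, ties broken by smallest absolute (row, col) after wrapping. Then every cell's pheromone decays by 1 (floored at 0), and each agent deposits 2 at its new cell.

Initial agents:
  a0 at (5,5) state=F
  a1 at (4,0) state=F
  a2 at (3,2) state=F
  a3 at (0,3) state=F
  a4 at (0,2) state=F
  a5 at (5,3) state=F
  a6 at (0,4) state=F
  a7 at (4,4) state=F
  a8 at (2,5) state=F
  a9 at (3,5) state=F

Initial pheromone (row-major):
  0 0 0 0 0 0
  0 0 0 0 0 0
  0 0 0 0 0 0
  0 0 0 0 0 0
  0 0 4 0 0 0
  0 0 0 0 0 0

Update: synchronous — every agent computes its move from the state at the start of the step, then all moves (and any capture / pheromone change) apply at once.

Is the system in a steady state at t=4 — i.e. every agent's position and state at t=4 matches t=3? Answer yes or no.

no

t=1: a0@(0,0) a1@(3,0) a2@(4,2) a3@(0,2) a4@(0,1) a5@(4,2) a6@(0,3) a7@(3,3) a8@(1,0) a9@(2,0) | pheromone: 2 2 2 2 0 0 / 2 0 0 0 0 0 / 2 0 0 0 0 0 / 2 0 0 2 0 0 / 0 0 7 0 0 0 / 0 0 0 0 0 0
t=2: a0@(0,0) a1@(2,0) a2@(4,2) a3@(0,1) a4@(0,0) a5@(4,2) a6@(0,2) a7@(4,2) a8@(0,0) a9@(1,0) | pheromone: 7 3 3 1 0 0 / 3 0 0 0 0 0 / 3 0 0 0 0 0 / 1 0 0 1 0 0 / 0 0 12 0 0 0 / 0 0 0 0 0 0
t=3: a0@(0,0) a1@(1,0) a2@(4,2) a3@(0,0) a4@(0,0) a5@(4,2) a6@(0,1) a7@(4,2) a8@(0,0) a9@(0,0) | pheromone: 16 4 2 0 0 0 / 4 0 0 0 0 0 / 2 0 0 0 0 0 / 0 0 0 0 0 0 / 0 0 17 0 0 0 / 0 0 0 0 0 0
t=4: a0@(0,0) a1@(0,0) a2@(4,2) a3@(0,0) a4@(0,0) a5@(4,2) a6@(0,0) a7@(4,2) a8@(0,0) a9@(0,0) | pheromone: 29 3 1 0 0 0 / 3 0 0 0 0 0 / 1 0 0 0 0 0 / 0 0 0 0 0 0 / 0 0 22 0 0 0 / 0 0 0 0 0 0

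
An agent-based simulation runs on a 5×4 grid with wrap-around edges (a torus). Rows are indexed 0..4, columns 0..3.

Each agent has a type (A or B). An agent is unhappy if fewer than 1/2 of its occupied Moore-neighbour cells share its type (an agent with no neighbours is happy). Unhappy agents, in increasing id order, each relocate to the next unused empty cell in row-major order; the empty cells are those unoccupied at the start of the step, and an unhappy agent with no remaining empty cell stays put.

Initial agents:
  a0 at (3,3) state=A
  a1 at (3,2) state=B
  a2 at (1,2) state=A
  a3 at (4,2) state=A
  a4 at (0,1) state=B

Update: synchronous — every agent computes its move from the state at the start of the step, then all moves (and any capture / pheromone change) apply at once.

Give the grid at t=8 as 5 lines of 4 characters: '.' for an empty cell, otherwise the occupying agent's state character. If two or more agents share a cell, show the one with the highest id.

BAA.
B...
....
...A
....

t=1: a0@(3,3):A a1@(0,0):B a2@(0,2):A a3@(0,3):A a4@(1,0):B
t=2: a0@(3,3):A a1@(0,0):B a2@(0,2):A a3@(0,1):A a4@(1,0):B
t=3: a0@(3,3):A a1@(0,0):B a2@(0,2):A a3@(0,3):A a4@(1,0):B
t=4: a0@(3,3):A a1@(0,0):B a2@(0,2):A a3@(0,1):A a4@(1,0):B
t=5: a0@(3,3):A a1@(0,0):B a2@(0,2):A a3@(0,3):A a4@(1,0):B
t=6: a0@(3,3):A a1@(0,0):B a2@(0,2):A a3@(0,1):A a4@(1,0):B
t=7: a0@(3,3):A a1@(0,0):B a2@(0,2):A a3@(0,3):A a4@(1,0):B
t=8: a0@(3,3):A a1@(0,0):B a2@(0,2):A a3@(0,1):A a4@(1,0):B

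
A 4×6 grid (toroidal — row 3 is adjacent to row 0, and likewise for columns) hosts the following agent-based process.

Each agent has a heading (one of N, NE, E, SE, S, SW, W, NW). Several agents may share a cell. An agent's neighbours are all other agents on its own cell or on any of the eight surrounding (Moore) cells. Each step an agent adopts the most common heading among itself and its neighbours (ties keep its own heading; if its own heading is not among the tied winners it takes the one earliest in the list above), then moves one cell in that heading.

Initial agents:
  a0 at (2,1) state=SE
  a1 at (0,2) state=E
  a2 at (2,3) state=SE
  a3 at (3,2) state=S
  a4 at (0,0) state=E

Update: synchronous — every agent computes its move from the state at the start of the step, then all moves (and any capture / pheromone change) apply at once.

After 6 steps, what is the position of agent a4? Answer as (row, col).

t=1: a0@(3,2):SE a1@(0,3):E a2@(3,4):SE a3@(0,3):SE a4@(0,1):E
t=2: a0@(0,3):SE a1@(1,4):SE a2@(0,5):SE a3@(1,4):SE a4@(0,2):E
t=3: a0@(1,4):SE a1@(2,5):SE a2@(1,0):SE a3@(2,5):SE a4@(0,3):E
t=4: a0@(2,5):SE a1@(3,0):SE a2@(2,1):SE a3@(3,0):SE a4@(0,4):E
t=5: a0@(3,0):SE a1@(0,1):SE a2@(3,2):SE a3@(0,1):SE a4@(0,5):E
t=6: a0@(0,1):SE a1@(1,2):SE a2@(0,3):SE a3@(1,2):SE a4@(0,0):E

(0, 0)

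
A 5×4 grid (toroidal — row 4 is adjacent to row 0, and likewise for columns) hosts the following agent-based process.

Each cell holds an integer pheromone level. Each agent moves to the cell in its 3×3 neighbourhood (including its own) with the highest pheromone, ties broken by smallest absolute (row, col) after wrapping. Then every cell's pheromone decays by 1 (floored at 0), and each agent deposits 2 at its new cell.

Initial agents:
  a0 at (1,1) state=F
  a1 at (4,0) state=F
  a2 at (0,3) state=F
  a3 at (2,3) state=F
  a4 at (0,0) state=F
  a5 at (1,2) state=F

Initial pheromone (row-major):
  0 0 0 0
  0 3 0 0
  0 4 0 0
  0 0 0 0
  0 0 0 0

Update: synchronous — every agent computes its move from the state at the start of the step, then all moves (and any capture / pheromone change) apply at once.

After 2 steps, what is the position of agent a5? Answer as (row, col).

t=1: a0@(2,1) a1@(0,0) a2@(0,0) a3@(1,0) a4@(1,1) a5@(2,1) | pheromone: 4 0 0 0 / 2 4 0 0 / 0 7 0 0 / 0 0 0 0 / 0 0 0 0
t=2: a0@(2,1) a1@(0,0) a2@(0,0) a3@(2,1) a4@(2,1) a5@(2,1) | pheromone: 7 0 0 0 / 1 3 0 0 / 0 14 0 0 / 0 0 0 0 / 0 0 0 0

(2, 1)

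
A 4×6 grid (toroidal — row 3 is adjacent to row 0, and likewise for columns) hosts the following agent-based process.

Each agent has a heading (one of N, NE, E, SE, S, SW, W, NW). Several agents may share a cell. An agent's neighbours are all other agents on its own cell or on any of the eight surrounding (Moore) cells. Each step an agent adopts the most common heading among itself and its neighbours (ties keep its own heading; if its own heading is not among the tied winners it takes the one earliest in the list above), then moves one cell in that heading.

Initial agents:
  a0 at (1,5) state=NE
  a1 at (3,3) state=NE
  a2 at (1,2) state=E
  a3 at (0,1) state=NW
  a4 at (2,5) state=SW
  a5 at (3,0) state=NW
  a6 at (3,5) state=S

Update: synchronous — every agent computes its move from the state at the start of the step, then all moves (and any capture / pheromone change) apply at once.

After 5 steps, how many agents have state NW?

t=1: a0@(0,0):NE a1@(2,4):NE a2@(1,3):E a3@(3,0):NW a4@(3,4):SW a5@(2,5):NW a6@(0,5):S
t=2: a0@(3,1):NE a1@(1,5):NE a2@(1,4):E a3@(2,5):NW a4@(0,3):SW a5@(1,4):NW a6@(1,5):S
t=3: a0@(2,2):NE a1@(0,4):NW a2@(0,3):NW a3@(1,4):NW a4@(1,2):SW a5@(0,3):NW a6@(0,4):NW
t=4: a0@(1,3):NE a1@(3,3):NW a2@(3,2):NW a3@(0,3):NW a4@(0,1):NW a5@(3,2):NW a6@(3,3):NW
t=5: a0@(0,4):NE a1@(2,2):NW a2@(2,1):NW a3@(3,2):NW a4@(3,0):NW a5@(2,1):NW a6@(2,2):NW

6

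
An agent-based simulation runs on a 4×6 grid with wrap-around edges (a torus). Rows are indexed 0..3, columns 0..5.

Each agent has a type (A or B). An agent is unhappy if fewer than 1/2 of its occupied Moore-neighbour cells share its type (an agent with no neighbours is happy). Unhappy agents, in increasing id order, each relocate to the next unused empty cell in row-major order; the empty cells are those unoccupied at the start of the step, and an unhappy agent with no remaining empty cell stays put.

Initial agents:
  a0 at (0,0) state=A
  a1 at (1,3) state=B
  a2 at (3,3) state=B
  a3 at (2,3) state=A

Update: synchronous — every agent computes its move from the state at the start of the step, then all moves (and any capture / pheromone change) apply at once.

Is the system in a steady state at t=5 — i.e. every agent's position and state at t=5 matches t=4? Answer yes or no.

yes

t=1: a0@(0,0):A a1@(0,1):B a2@(0,2):B a3@(0,3):A
t=2: a0@(0,4):A a1@(0,1):B a2@(0,2):B a3@(0,5):A
t=3: (unchanged — steady state)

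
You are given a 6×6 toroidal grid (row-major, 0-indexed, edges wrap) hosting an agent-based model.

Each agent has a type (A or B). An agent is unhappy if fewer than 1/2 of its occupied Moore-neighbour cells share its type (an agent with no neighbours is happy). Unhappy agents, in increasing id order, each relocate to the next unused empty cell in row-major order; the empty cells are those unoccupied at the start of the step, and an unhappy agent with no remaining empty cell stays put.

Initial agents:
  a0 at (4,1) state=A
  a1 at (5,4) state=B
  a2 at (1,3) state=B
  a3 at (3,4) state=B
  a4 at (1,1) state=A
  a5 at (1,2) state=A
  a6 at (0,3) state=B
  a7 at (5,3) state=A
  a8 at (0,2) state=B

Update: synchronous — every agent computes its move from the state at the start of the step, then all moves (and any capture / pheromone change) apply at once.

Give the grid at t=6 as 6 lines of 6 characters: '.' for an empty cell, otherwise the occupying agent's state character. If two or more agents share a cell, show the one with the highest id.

AA.BB.
.A.B..
......
....B.
.A....
....B.

t=1: a0@(4,1):A a1@(5,4):B a2@(1,3):B a3@(3,4):B a4@(1,1):A a5@(0,0):A a6@(0,3):B a7@(0,1):A a8@(0,4):B
t=2: (unchanged — steady state)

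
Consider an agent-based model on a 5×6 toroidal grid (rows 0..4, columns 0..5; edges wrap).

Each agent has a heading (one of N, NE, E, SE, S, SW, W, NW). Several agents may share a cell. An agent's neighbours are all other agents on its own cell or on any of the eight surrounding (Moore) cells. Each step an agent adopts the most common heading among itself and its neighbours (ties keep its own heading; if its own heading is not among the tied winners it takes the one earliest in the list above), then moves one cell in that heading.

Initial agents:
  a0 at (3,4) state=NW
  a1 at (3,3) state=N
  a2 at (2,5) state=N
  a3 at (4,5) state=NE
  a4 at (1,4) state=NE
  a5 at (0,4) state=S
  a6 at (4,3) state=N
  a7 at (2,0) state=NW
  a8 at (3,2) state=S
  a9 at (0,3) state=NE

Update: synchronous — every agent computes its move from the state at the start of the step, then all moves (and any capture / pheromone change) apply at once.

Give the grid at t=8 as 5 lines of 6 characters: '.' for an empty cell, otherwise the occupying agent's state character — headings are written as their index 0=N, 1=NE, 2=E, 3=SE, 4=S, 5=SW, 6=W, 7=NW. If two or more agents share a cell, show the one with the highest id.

..000.
..00..
1....1
1.....
...0..

t=1: a0@(2,4):N a1@(2,3):N a2@(1,4):NW a3@(3,0):NE a4@(0,5):NE a5@(4,5):NE a6@(3,3):N a7@(1,5):NW a8@(2,2):N a9@(4,4):NE
t=2: a0@(1,4):N a1@(1,3):N a2@(0,3):NW a3@(2,1):NE a4@(4,0):NE a5@(3,0):NE a6@(2,3):N a7@(0,4):NW a8@(1,2):N a9@(3,5):NE
t=3: a0@(0,4):N a1@(0,3):N a2@(4,3):N a3@(1,2):NE a4@(3,1):NE a5@(2,1):NE a6@(1,3):N a7@(4,3):NW a8@(0,2):N a9@(2,0):NE
t=4: a0@(4,4):N a1@(4,3):N a2@(3,3):N a3@(0,2):N a4@(2,2):NE a5@(1,2):NE a6@(0,3):N a7@(3,3):N a8@(4,2):N a9@(1,1):NE
t=5: a0@(3,4):N a1@(3,3):N a2@(2,3):N a3@(4,2):N a4@(1,3):NE a5@(0,3):NE a6@(4,3):N a7@(2,3):N a8@(3,2):N a9@(0,2):NE
t=6: a0@(2,4):N a1@(2,3):N a2@(1,3):N a3@(3,2):N a4@(0,4):NE a5@(4,4):NE a6@(3,3):N a7@(1,3):N a8@(2,2):N a9@(4,3):NE
t=7: a0@(1,4):N a1@(1,3):N a2@(0,3):N a3@(2,2):N a4@(4,5):NE a5@(3,5):NE a6@(2,3):N a7@(0,3):N a8@(1,2):N a9@(3,4):NE
t=8: a0@(0,4):N a1@(0,3):N a2@(4,3):N a3@(1,2):N a4@(3,0):NE a5@(2,0):NE a6@(1,3):N a7@(4,3):N a8@(0,2):N a9@(2,5):NE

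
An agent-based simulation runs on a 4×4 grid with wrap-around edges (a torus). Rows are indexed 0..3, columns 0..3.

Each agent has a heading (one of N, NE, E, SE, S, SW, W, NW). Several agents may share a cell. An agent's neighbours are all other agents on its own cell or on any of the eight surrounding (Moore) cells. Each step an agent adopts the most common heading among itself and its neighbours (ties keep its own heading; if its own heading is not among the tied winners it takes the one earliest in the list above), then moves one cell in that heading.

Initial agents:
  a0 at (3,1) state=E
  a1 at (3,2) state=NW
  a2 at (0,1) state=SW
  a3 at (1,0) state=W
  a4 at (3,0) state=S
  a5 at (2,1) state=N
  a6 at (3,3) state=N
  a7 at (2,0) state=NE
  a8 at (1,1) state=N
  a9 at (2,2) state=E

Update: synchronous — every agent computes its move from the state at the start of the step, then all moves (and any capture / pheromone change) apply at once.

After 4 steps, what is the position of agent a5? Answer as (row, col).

(2, 1)

t=1: a0@(3,2):E a1@(2,2):N a2@(1,0):SW a3@(0,0):N a4@(2,0):N a5@(1,1):N a6@(2,3):N a7@(1,0):N a8@(0,1):N a9@(1,2):N
t=2: a0@(2,2):N a1@(1,2):N a2@(0,0):N a3@(3,0):N a4@(1,0):N a5@(0,1):N a6@(1,3):N a7@(0,0):N a8@(3,1):N a9@(0,2):N
t=3: a0@(1,2):N a1@(0,2):N a2@(3,0):N a3@(2,0):N a4@(0,0):N a5@(3,1):N a6@(0,3):N a7@(3,0):N a8@(2,1):N a9@(3,2):N
t=4: a0@(0,2):N a1@(3,2):N a2@(2,0):N a3@(1,0):N a4@(3,0):N a5@(2,1):N a6@(3,3):N a7@(2,0):N a8@(1,1):N a9@(2,2):N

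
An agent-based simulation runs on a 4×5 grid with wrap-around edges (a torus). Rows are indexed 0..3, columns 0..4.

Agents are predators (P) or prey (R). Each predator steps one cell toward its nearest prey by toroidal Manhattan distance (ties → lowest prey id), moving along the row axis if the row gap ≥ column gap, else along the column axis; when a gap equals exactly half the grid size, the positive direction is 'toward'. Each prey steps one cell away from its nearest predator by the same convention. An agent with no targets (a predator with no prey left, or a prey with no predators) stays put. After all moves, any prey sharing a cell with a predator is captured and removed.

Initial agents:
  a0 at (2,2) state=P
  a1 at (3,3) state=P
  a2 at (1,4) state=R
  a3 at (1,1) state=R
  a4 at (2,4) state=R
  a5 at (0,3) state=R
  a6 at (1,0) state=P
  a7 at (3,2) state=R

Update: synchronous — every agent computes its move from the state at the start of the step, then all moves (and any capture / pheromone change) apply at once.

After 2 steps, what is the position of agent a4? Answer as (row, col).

t=1: a0@(3,2):P a1@(0,3):P a2@(1,3):R a3@(1,2):R a4@(2,0):R a5@(1,3):R a6@(1,4):P a7@(0,2):R
t=2: a0@(0,2):P a1@(1,3):P a2@(2,3):R a4@(3,0):R a5@(2,3):R a6@(1,3):P a7@(1,2):R

(3, 0)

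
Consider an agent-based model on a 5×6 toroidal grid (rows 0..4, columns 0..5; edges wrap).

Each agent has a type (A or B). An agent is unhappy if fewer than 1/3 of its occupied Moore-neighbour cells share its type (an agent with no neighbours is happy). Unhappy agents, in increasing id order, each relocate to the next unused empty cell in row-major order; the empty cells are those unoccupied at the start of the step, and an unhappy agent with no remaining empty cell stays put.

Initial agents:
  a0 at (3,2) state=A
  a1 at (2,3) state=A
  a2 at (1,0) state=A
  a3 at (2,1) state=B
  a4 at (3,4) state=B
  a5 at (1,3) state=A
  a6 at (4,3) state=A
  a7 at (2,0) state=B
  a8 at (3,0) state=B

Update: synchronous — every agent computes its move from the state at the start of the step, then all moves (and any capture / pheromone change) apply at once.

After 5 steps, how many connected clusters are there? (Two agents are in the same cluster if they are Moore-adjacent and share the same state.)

t=1: a0@(3,2):A a1@(2,3):A a2@(0,0):A a3@(2,1):B a4@(0,1):B a5@(1,3):A a6@(4,3):A a7@(2,0):B a8@(3,0):B
t=2: a0@(3,2):A a1@(2,3):A a2@(0,2):A a3@(2,1):B a4@(0,3):B a5@(1,3):A a6@(4,3):A a7@(2,0):B a8@(3,0):B
t=3: a0@(3,2):A a1@(2,3):A a2@(0,2):A a3@(2,1):B a4@(0,0):B a5@(1,3):A a6@(4,3):A a7@(2,0):B a8@(3,0):B
t=4: (unchanged — steady state)

3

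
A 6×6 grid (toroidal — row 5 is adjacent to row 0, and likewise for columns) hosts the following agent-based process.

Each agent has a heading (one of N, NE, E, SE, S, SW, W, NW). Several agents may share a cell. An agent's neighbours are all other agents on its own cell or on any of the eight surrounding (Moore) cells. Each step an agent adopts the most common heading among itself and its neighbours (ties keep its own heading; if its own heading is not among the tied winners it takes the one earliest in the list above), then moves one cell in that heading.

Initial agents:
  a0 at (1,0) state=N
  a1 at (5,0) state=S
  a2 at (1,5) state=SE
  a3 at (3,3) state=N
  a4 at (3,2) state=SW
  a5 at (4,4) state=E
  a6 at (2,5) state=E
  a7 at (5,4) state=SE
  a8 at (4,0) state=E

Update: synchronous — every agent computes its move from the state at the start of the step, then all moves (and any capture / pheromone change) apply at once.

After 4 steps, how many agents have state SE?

t=1: a0@(0,0):N a1@(0,0):S a2@(2,0):SE a3@(2,3):N a4@(4,1):SW a5@(4,5):E a6@(2,0):E a7@(0,5):SE a8@(4,1):E
t=2: a0@(5,0):N a1@(1,0):S a2@(3,1):SE a3@(1,3):N a4@(5,0):SW a5@(4,0):E a6@(2,1):E a7@(1,0):SE a8@(4,2):E
t=3: a0@(4,0):N a1@(2,0):S a2@(3,2):E a3@(0,3):N a4@(0,5):SW a5@(4,1):E a6@(3,2):SE a7@(2,1):SE a8@(4,3):E
t=4: a0@(3,0):N a1@(3,0):S a2@(3,3):E a3@(5,3):N a4@(1,4):SW a5@(4,2):E a6@(3,3):E a7@(3,2):SE a8@(4,4):E

1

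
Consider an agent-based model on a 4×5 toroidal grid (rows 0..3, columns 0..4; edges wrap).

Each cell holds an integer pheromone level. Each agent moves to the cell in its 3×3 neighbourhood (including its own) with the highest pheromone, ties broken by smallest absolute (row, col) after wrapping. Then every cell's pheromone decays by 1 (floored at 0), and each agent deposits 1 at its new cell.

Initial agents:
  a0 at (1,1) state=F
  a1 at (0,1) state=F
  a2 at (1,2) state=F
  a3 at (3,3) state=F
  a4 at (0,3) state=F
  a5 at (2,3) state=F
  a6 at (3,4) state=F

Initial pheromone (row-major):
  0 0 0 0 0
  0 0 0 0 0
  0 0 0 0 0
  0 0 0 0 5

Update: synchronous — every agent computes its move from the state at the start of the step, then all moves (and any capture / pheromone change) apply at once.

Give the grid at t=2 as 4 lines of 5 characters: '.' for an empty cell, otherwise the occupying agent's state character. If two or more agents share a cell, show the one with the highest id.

F....
.....
.....
....F

t=1: a0@(0,0) a1@(0,0) a2@(0,1) a3@(3,4) a4@(3,4) a5@(3,4) a6@(3,4) | pheromone: 2 1 0 0 0 / 0 0 0 0 0 / 0 0 0 0 0 / 0 0 0 0 8
t=2: a0@(3,4) a1@(3,4) a2@(0,0) a3@(3,4) a4@(3,4) a5@(3,4) a6@(3,4) | pheromone: 2 0 0 0 0 / 0 0 0 0 0 / 0 0 0 0 0 / 0 0 0 0 13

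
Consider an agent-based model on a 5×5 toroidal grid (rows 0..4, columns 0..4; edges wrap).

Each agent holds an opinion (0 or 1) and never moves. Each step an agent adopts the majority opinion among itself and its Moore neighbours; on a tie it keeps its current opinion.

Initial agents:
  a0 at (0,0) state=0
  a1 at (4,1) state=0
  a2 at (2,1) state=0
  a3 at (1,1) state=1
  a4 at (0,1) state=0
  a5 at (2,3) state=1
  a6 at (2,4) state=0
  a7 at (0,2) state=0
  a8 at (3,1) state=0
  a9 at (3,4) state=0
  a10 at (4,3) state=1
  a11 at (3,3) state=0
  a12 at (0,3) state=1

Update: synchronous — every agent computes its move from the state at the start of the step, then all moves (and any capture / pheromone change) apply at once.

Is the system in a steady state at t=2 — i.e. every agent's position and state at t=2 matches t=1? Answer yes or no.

t=1: a0@(0,0):0 a1@(4,1):0 a2@(2,1):0 a3@(1,1):0 a4@(0,1):0 a5@(2,3):0 a6@(2,4):0 a7@(0,2):0 a8@(3,1):0 a9@(3,4):0 a10@(4,3):0 a11@(3,3):0 a12@(0,3):1
t=2: a0@(0,0):0 a1@(4,1):0 a2@(2,1):0 a3@(1,1):0 a4@(0,1):0 a5@(2,3):0 a6@(2,4):0 a7@(0,2):0 a8@(3,1):0 a9@(3,4):0 a10@(4,3):0 a11@(3,3):0 a12@(0,3):0

no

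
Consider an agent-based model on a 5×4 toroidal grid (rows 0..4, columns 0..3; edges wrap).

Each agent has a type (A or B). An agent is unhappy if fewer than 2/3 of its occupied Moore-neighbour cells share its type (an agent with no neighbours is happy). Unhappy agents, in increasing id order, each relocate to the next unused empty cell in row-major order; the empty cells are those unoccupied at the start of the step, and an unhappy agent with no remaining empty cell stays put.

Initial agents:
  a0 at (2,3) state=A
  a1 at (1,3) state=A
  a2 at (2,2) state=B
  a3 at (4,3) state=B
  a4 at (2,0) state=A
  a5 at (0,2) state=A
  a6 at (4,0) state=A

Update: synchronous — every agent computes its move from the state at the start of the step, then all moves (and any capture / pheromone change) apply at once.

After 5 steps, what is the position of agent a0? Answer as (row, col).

t=1: a0@(2,3):A a1@(1,3):A a2@(0,0):B a3@(0,1):B a4@(2,0):A a5@(0,3):A a6@(1,0):A
t=2: a0@(2,3):A a1@(1,3):A a2@(0,2):B a3@(1,1):B a4@(2,0):A a5@(0,3):A a6@(1,0):A
t=3: a0@(2,3):A a1@(1,3):A a2@(0,0):B a3@(0,1):B a4@(2,0):A a5@(0,3):A a6@(1,0):A
t=4: a0@(2,3):A a1@(1,3):A a2@(0,2):B a3@(1,1):B a4@(2,0):A a5@(0,3):A a6@(1,0):A
t=5: a0@(2,3):A a1@(1,3):A a2@(0,0):B a3@(0,1):B a4@(2,0):A a5@(0,3):A a6@(1,0):A

(2, 3)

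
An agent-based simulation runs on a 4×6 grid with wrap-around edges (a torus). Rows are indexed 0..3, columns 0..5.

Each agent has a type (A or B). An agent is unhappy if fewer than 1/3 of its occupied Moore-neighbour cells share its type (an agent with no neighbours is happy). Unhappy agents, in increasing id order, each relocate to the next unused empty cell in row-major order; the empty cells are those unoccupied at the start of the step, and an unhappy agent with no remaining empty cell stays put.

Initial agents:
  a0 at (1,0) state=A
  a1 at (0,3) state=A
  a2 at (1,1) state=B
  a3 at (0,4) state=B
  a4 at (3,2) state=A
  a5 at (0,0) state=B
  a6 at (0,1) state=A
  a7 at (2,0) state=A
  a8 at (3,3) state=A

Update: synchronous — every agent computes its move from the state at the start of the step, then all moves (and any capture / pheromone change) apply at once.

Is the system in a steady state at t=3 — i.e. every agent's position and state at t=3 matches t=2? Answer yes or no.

yes

t=1: a0@(1,0):A a1@(0,3):A a2@(0,2):B a3@(0,5):B a4@(3,2):A a5@(0,0):B a6@(0,1):A a7@(2,0):A a8@(3,3):A
t=2: a0@(1,0):A a1@(0,3):A a2@(0,4):B a3@(0,5):B a4@(3,2):A a5@(0,0):B a6@(0,1):A a7@(2,0):A a8@(3,3):A
t=3: (unchanged — steady state)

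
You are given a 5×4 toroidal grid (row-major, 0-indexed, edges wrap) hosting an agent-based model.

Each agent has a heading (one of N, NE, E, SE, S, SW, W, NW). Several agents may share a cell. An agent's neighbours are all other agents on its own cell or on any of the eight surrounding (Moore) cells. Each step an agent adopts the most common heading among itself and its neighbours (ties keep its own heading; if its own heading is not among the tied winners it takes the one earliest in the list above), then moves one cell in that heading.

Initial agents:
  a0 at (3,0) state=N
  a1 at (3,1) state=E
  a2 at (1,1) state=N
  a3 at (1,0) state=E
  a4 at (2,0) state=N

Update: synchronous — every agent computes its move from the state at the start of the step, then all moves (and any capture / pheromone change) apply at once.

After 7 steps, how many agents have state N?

5

t=1: a0@(2,0):N a1@(2,1):N a2@(0,1):N a3@(0,0):N a4@(1,0):N
t=2: a0@(1,0):N a1@(1,1):N a2@(4,1):N a3@(4,0):N a4@(0,0):N
t=3: a0@(0,0):N a1@(0,1):N a2@(3,1):N a3@(3,0):N a4@(4,0):N
t=4: a0@(4,0):N a1@(4,1):N a2@(2,1):N a3@(2,0):N a4@(3,0):N
t=5: a0@(3,0):N a1@(3,1):N a2@(1,1):N a3@(1,0):N a4@(2,0):N
t=6: a0@(2,0):N a1@(2,1):N a2@(0,1):N a3@(0,0):N a4@(1,0):N
t=7: a0@(1,0):N a1@(1,1):N a2@(4,1):N a3@(4,0):N a4@(0,0):N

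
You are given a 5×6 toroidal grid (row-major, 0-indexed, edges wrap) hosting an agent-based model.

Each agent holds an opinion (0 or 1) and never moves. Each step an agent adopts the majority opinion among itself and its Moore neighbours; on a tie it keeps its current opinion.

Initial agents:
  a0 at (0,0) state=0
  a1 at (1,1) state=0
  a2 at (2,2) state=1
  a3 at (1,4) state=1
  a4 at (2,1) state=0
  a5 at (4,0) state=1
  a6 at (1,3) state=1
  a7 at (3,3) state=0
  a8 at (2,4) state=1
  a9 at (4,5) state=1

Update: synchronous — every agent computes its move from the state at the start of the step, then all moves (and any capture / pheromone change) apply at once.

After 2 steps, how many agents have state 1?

t=1: a0@(0,0):0 a1@(1,1):0 a2@(2,2):0 a3@(1,4):1 a4@(2,1):0 a5@(4,0):1 a6@(1,3):1 a7@(3,3):1 a8@(2,4):1 a9@(4,5):1
t=2: (unchanged — steady state)

6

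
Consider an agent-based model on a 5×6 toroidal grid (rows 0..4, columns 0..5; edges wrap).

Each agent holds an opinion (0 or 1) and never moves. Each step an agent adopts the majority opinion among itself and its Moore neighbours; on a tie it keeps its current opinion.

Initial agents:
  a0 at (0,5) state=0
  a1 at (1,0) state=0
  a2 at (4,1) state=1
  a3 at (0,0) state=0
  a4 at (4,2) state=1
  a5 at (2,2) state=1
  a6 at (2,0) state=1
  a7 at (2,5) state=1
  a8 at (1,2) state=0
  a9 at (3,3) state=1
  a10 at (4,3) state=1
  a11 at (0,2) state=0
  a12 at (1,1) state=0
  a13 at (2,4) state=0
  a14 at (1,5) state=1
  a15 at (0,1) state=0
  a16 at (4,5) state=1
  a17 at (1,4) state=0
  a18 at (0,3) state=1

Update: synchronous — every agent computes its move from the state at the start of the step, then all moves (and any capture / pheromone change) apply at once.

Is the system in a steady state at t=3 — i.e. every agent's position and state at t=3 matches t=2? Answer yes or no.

t=1: a0@(0,5):0 a1@(1,0):0 a2@(4,1):0 a3@(0,0):0 a4@(4,2):1 a5@(2,2):1 a6@(2,0):1 a7@(2,5):1 a8@(1,2):0 a9@(3,3):1 a10@(4,3):1 a11@(0,2):0 a12@(1,1):0 a13@(2,4):1 a14@(1,5):0 a15@(0,1):0 a16@(4,5):0 a17@(1,4):0 a18@(0,3):1
t=2: a0@(0,5):0 a1@(1,0):0 a2@(4,1):0 a3@(0,0):0 a4@(4,2):1 a5@(2,2):1 a6@(2,0):0 a7@(2,5):1 a8@(1,2):0 a9@(3,3):1 a10@(4,3):1 a11@(0,2):0 a12@(1,1):0 a13@(2,4):1 a14@(1,5):0 a15@(0,1):0 a16@(4,5):0 a17@(1,4):0 a18@(0,3):1
t=3: a0@(0,5):0 a1@(1,0):0 a2@(4,1):0 a3@(0,0):0 a4@(4,2):1 a5@(2,2):1 a6@(2,0):0 a7@(2,5):0 a8@(1,2):0 a9@(3,3):1 a10@(4,3):1 a11@(0,2):0 a12@(1,1):0 a13@(2,4):1 a14@(1,5):0 a15@(0,1):0 a16@(4,5):0 a17@(1,4):0 a18@(0,3):1

no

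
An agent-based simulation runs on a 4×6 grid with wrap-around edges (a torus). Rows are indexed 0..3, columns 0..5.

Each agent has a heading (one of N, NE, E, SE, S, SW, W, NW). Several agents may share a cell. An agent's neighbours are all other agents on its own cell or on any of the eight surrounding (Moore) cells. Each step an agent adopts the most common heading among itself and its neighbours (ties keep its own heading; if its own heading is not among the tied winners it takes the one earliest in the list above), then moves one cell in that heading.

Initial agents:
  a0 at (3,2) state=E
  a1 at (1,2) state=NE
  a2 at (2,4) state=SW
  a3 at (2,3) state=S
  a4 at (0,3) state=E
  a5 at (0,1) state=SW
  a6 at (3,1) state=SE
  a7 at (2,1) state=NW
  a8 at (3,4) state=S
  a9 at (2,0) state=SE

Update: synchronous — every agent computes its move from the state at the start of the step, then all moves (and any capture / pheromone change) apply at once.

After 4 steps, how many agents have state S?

t=1: a0@(3,3):E a1@(0,3):NE a2@(3,4):S a3@(3,3):S a4@(0,4):E a5@(1,0):SW a6@(0,2):SE a7@(3,2):SE a8@(0,4):S a9@(3,1):SE
t=2: a0@(0,3):S a1@(1,3):S a2@(0,4):S a3@(0,3):S a4@(1,4):S a5@(2,5):SW a6@(1,3):SE a7@(0,3):SE a8@(1,4):S a9@(0,2):SE
t=3: a0@(1,3):S a1@(2,3):S a2@(1,4):S a3@(1,3):S a4@(2,4):S a5@(3,5):S a6@(2,3):S a7@(1,3):S a8@(2,4):S a9@(1,3):SE
t=4: a0@(2,3):S a1@(3,3):S a2@(2,4):S a3@(2,3):S a4@(3,4):S a5@(0,5):S a6@(3,3):S a7@(2,3):S a8@(3,4):S a9@(2,3):S

10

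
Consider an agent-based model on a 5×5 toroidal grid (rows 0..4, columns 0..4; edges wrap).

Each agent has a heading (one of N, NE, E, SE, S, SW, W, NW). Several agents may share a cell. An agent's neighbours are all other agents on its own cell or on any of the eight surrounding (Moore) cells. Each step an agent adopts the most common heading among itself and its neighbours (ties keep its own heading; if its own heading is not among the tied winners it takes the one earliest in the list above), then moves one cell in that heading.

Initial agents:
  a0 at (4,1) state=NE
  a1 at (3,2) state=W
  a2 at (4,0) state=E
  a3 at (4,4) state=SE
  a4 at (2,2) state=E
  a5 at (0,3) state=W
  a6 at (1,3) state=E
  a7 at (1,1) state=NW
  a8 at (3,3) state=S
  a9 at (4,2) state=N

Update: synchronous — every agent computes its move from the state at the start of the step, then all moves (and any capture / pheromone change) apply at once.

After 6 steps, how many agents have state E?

t=1: a0@(3,2):NE a1@(3,1):W a2@(4,1):E a3@(0,0):SE a4@(2,3):E a5@(0,2):W a6@(1,4):E a7@(0,0):NW a8@(4,3):S a9@(4,1):W
t=2: a0@(3,3):E a1@(3,0):W a2@(4,0):W a3@(0,1):E a4@(2,4):E a5@(0,1):W a6@(1,0):E a7@(0,1):E a8@(0,3):S a9@(4,0):W
t=3: a0@(3,4):E a1@(3,4):W a2@(4,4):W a3@(0,2):E a4@(2,0):E a5@(0,0):W a6@(1,1):E a7@(0,2):E a8@(1,3):S a9@(4,4):W
t=4: a0@(3,3):W a1@(3,3):W a2@(4,3):W a3@(0,3):E a4@(2,1):E a5@(0,4):W a6@(1,2):E a7@(0,3):E a8@(1,4):E a9@(4,3):W
t=5: a0@(3,2):W a1@(3,2):W a2@(4,2):W a3@(0,4):E a4@(2,2):E a5@(0,3):W a6@(1,3):E a7@(0,4):E a8@(1,0):E a9@(4,2):W
t=6: a0@(3,1):W a1@(3,1):W a2@(4,1):W a3@(0,0):E a4@(2,3):E a5@(0,2):W a6@(1,4):E a7@(0,0):E a8@(1,1):E a9@(4,1):W

5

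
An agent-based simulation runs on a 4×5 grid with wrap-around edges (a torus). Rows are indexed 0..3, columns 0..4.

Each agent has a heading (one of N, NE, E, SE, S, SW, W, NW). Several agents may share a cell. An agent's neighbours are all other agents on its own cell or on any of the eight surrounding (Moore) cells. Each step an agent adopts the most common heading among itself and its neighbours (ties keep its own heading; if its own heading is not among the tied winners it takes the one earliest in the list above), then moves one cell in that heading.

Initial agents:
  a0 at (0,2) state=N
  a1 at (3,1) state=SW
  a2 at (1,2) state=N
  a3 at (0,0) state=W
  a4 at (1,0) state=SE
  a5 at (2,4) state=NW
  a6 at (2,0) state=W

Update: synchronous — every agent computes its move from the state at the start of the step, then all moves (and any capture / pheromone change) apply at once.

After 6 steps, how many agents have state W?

t=1: a0@(3,2):N a1@(3,0):W a2@(0,2):N a3@(0,4):W a4@(1,4):W a5@(1,3):NW a6@(2,4):W
t=2: a0@(2,2):N a1@(3,4):W a2@(3,2):N a3@(0,3):W a4@(1,3):W a5@(1,2):W a6@(2,3):W
t=3: a0@(2,1):W a1@(3,3):W a2@(2,2):N a3@(0,2):W a4@(1,2):W a5@(1,1):W a6@(2,2):W
t=4: a0@(2,0):W a1@(3,2):W a2@(2,1):W a3@(0,1):W a4@(1,1):W a5@(1,0):W a6@(2,1):W
t=5: a0@(2,4):W a1@(3,1):W a2@(2,0):W a3@(0,0):W a4@(1,0):W a5@(1,4):W a6@(2,0):W
t=6: a0@(2,3):W a1@(3,0):W a2@(2,4):W a3@(0,4):W a4@(1,4):W a5@(1,3):W a6@(2,4):W

7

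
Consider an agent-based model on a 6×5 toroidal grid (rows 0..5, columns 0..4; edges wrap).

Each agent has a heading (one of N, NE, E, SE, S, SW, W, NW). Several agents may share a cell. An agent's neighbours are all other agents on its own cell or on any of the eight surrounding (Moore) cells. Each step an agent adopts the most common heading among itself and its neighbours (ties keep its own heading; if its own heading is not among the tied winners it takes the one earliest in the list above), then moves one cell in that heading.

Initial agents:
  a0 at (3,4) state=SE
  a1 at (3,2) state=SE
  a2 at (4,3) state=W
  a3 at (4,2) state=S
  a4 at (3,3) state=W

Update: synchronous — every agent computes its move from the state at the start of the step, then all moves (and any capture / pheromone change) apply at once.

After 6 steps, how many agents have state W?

5

t=1: a0@(3,3):W a1@(3,1):W a2@(4,2):W a3@(4,1):W a4@(3,2):W
t=2: a0@(3,2):W a1@(3,0):W a2@(4,1):W a3@(4,0):W a4@(3,1):W
t=3: a0@(3,1):W a1@(3,4):W a2@(4,0):W a3@(4,4):W a4@(3,0):W
t=4: a0@(3,0):W a1@(3,3):W a2@(4,4):W a3@(4,3):W a4@(3,4):W
t=5: a0@(3,4):W a1@(3,2):W a2@(4,3):W a3@(4,2):W a4@(3,3):W
t=6: a0@(3,3):W a1@(3,1):W a2@(4,2):W a3@(4,1):W a4@(3,2):W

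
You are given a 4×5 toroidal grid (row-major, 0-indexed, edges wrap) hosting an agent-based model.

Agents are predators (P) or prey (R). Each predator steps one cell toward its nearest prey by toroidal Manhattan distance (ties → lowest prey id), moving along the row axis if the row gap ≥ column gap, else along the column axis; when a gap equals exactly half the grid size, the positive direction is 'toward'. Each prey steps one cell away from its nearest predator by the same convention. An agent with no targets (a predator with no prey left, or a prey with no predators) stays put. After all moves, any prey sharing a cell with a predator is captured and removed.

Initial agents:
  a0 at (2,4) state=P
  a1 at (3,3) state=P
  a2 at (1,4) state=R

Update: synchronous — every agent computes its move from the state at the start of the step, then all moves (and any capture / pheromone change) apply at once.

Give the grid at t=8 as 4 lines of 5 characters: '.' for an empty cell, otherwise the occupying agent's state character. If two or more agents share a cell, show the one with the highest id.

.....
....R
....P
.....

t=1: a0@(1,4):P a1@(0,3):P a2@(0,4):R
t=2: a0@(0,4):P a1@(0,4):P a2@(3,4):R
t=3: a0@(3,4):P a1@(3,4):P a2@(2,4):R
t=4: a0@(2,4):P a1@(2,4):P a2@(1,4):R
t=5: a0@(1,4):P a1@(1,4):P a2@(0,4):R
t=6: a0@(0,4):P a1@(0,4):P a2@(3,4):R
t=7: a0@(3,4):P a1@(3,4):P a2@(2,4):R
t=8: a0@(2,4):P a1@(2,4):P a2@(1,4):R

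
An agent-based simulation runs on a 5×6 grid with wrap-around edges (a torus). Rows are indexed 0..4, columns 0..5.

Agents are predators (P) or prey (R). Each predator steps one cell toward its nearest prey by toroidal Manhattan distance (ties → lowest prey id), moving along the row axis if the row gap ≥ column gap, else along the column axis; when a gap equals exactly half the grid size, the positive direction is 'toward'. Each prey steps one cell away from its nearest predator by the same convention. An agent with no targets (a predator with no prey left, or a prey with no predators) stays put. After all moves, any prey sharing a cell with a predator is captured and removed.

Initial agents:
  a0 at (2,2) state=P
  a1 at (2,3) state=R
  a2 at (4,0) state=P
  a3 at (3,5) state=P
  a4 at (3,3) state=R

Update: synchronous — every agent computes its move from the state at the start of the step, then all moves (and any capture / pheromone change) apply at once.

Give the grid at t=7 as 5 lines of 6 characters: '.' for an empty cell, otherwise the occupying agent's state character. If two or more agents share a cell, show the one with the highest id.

t=1: a0@(2,3):P a1@(2,4):R a2@(4,1):P a3@(3,4):P a4@(4,3):R
t=2: a0@(2,4):P a1@(2,5):R a2@(4,2):P a3@(2,4):P a4@(0,3):R
t=3: a0@(2,5):P a1@(2,0):R a2@(0,2):P a3@(2,5):P a4@(1,3):R
t=4: a0@(2,0):P a1@(2,1):R a2@(1,2):P a3@(2,0):P a4@(2,3):R
t=5: a0@(2,1):P a2@(2,2):P a3@(2,1):P a4@(3,3):R
t=6: a0@(2,2):P a2@(3,2):P a3@(2,2):P a4@(4,3):R
t=7: a0@(3,2):P a2@(4,2):P a3@(3,2):P a4@(0,3):R

...R..
......
......
..P...
..P...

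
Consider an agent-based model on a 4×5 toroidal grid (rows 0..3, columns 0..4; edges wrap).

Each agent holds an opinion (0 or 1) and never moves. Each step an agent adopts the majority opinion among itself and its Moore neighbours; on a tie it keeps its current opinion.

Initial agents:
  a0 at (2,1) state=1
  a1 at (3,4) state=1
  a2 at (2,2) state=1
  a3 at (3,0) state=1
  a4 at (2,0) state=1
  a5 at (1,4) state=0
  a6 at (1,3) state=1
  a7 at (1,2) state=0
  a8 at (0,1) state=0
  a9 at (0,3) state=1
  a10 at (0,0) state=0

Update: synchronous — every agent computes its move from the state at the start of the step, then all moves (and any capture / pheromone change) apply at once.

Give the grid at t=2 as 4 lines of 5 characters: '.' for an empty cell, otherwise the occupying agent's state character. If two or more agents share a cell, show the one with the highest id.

t=1: a0@(2,1):1 a1@(3,4):1 a2@(2,2):1 a3@(3,0):1 a4@(2,0):1 a5@(1,4):1 a6@(1,3):1 a7@(1,2):1 a8@(0,1):0 a9@(0,3):1 a10@(0,0):0
t=2: a0@(2,1):1 a1@(3,4):1 a2@(2,2):1 a3@(3,0):1 a4@(2,0):1 a5@(1,4):1 a6@(1,3):1 a7@(1,2):1 a8@(0,1):0 a9@(0,3):1 a10@(0,0):1

10.1.
..111
111..
1...1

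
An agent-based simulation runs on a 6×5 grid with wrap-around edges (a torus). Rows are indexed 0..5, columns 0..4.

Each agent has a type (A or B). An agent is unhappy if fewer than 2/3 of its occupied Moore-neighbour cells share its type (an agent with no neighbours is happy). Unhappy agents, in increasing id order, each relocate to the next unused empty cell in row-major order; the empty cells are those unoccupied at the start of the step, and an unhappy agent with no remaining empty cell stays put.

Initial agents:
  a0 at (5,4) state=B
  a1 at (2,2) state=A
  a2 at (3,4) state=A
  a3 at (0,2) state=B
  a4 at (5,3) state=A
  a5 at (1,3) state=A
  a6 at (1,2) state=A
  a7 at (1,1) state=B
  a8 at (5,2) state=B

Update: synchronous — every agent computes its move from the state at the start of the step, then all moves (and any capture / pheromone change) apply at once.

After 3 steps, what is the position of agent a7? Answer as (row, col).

t=1: a0@(0,0):B a1@(2,2):A a2@(3,4):A a3@(0,1):B a4@(0,3):A a5@(1,3):A a6@(0,4):A a7@(1,0):B a8@(1,4):B
t=2: a0@(0,0):B a1@(2,2):A a2@(3,4):A a3@(0,1):B a4@(0,3):A a5@(1,3):A a6@(0,2):A a7@(1,0):B a8@(1,1):B
t=3: a0@(0,0):B a1@(0,4):A a2@(3,4):A a3@(0,1):B a4@(0,3):A a5@(1,3):A a6@(1,2):A a7@(1,0):B a8@(1,4):B

(1, 0)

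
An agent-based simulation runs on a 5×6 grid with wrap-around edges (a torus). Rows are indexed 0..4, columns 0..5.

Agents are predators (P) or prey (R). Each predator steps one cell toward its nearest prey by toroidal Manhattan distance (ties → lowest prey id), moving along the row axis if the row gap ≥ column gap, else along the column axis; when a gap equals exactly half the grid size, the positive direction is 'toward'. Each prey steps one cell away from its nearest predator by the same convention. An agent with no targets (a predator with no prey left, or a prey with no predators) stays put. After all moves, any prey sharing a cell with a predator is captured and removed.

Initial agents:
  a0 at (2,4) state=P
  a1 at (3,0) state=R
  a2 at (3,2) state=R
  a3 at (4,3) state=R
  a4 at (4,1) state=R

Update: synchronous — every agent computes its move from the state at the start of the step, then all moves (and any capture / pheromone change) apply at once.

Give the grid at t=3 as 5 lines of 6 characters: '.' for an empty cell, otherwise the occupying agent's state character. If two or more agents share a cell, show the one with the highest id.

......
P.....
......
...R..
R.R...

t=1: a0@(2,5):P a1@(3,1):R a2@(3,1):R a3@(0,3):R a4@(4,0):R
t=2: a0@(2,0):P a1@(3,2):R a2@(3,2):R a3@(4,3):R a4@(0,0):R
t=3: a0@(1,0):P a1@(3,3):R a2@(3,3):R a3@(4,2):R a4@(4,0):R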